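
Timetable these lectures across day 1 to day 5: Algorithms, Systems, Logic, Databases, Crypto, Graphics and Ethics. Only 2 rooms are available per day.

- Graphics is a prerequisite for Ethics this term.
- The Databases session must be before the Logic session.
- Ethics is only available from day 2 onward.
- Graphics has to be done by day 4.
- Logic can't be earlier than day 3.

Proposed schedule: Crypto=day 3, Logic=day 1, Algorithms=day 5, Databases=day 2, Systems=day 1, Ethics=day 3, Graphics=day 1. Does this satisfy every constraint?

Graphics is a prerequisite for Ethics this term — holds.
The Databases session must be before the Logic session — violated.
Ethics is only available from day 2 onward — holds.
Only 2 rooms are available per day — violated.
Graphics has to be done by day 4 — holds.
Logic can't be earlier than day 3 — violated.

No. Logic can't be earlier than day 3 is not satisfied.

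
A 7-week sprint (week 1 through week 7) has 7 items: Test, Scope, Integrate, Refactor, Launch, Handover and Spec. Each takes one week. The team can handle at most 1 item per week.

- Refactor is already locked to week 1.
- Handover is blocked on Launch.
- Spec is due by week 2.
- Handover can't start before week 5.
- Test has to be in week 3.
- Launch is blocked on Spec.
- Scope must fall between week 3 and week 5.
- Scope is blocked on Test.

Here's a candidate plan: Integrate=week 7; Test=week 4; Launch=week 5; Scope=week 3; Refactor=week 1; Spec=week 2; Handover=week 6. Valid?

Test has to be in week 3 — violated.
Handover is blocked on Launch — holds.
The team can handle at most 1 item per week — holds.
Refactor is already locked to week 1 — holds.
Launch is blocked on Spec — holds.
Scope must fall between week 3 and week 5 — holds.
Scope is blocked on Test — violated.
Handover can't start before week 5 — holds.
Spec is due by week 2 — holds.

No. Scope is blocked on Test is not satisfied.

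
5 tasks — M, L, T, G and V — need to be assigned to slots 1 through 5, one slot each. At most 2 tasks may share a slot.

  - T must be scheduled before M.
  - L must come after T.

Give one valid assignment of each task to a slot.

G in 1; M in 2; T in 1; V in 3; L in 2

Checking: T(1) before L(2); T(1) before M(2); max 2 per slot (cap 2).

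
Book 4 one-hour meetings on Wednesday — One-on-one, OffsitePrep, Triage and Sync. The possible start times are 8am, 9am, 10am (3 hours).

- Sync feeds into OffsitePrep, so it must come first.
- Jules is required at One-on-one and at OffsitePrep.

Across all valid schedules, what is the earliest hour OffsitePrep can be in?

9am

Precedence pushes OffsitePrep to at least 9am.
OffsitePrep at 9am is achievable: One-on-one=8am; Triage=8am; Sync=8am; OffsitePrep=9am.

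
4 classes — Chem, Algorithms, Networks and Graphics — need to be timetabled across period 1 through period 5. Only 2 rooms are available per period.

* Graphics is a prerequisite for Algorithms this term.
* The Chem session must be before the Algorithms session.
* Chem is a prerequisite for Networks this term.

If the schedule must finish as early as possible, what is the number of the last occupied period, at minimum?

The precedence chain requires at least 2 distinct periods.
With at most 2 per period and 4 classes, at least 2 periods are needed.
2 works (last occupied period: period 2): for example Algorithms=period 2; Graphics=period 1; Networks=period 2; Chem=period 1.

2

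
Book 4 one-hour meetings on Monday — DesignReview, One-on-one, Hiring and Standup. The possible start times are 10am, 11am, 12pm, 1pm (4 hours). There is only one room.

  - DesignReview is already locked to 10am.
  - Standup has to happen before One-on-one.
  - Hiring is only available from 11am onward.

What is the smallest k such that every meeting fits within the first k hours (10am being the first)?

4

The precedence chain requires at least 2 distinct hours.
With at most 1 per hour and 4 meetings, at least 4 hours are needed.
4 works (last occupied hour: 1pm): for example One-on-one in 1pm; DesignReview in 10am; Hiring in 11am; Standup in 12pm.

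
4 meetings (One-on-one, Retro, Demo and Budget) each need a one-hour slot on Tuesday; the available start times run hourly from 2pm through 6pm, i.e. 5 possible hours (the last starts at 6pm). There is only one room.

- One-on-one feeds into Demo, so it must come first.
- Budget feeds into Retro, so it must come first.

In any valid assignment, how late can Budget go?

Downstream work caps Budget at 5pm.
Budget at 5pm is achievable: One-on-one -> 2pm; Retro -> 6pm; Demo -> 3pm; Budget -> 5pm.

5pm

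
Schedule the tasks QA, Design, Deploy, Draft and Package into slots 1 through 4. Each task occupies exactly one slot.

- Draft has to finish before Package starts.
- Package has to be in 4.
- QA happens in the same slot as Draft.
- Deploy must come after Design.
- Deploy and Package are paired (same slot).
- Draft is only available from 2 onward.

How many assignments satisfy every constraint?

6

Splitting on QA: it can be 2 (3), 3 (3). Listing each branch's schedules as (Design, Deploy, Draft, Package):
QA=2: (1,4,2,4) (2,4,2,4) (3,4,2,4) — 3.
QA=3: (1,4,3,4) (2,4,3,4) (3,4,3,4) — 3.
Summing: 3 + 3 = 6.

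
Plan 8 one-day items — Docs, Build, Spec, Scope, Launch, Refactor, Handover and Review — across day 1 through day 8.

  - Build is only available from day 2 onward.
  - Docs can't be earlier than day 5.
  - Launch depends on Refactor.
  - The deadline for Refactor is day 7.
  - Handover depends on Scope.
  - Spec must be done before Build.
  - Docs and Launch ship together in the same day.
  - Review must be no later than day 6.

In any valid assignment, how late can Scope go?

Downstream work caps Scope at day 7.
Scope at day 7 is achievable: Handover=day 8, Launch=day 5, Spec=day 1, Review=day 1, Docs=day 5, Scope=day 7, Refactor=day 1, Build=day 2.

day 7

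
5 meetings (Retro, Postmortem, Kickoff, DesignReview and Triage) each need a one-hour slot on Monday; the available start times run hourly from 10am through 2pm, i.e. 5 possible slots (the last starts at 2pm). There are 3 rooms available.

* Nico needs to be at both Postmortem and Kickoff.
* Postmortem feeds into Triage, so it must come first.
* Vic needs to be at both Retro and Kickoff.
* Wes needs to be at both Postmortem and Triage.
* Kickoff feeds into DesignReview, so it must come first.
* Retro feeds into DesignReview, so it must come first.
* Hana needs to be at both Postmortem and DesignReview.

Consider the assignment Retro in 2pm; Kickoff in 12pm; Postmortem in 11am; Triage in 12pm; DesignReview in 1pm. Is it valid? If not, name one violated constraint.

Invalid. Retro feeds into DesignReview, so it must come first.

There are 3 rooms available — holds.
Wes needs to be at both Postmortem and Triage — holds.
Retro feeds into DesignReview, so it must come first — violated.
Postmortem feeds into Triage, so it must come first — holds.
Nico needs to be at both Postmortem and Kickoff — holds.
Hana needs to be at both Postmortem and DesignReview — holds.
Kickoff feeds into DesignReview, so it must come first — holds.
Vic needs to be at both Retro and Kickoff — holds.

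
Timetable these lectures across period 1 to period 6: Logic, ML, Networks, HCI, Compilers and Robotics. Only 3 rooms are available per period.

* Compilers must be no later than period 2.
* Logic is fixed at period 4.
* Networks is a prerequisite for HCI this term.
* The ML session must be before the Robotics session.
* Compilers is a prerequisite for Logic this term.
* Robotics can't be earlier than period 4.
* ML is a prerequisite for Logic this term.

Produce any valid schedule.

Compilers=period 1, ML=period 1, Networks=period 1, Logic=period 4, Robotics=period 4, HCI=period 2

Checking: ML(period 1) before Robotics(period 4); Compilers(period 1) before Logic(period 4); ML(period 1) before Logic(period 4); Networks(period 1) before HCI(period 2); Robotics=period 4 in [period 4,period 6]; Logic=period 4 in [period 4,period 4]; Compilers=period 1 in [period 1,period 2]; max 3 per period (cap 3).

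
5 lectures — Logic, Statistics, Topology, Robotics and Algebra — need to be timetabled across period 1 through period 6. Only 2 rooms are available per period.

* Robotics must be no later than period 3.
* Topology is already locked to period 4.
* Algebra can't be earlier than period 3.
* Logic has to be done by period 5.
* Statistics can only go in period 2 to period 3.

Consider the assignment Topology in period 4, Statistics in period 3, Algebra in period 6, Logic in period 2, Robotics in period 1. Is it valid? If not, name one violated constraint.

Yes, all constraints hold

Robotics must be no later than period 3 — holds.
Logic has to be done by period 5 — holds.
Topology is already locked to period 4 — holds.
Only 2 rooms are available per period — holds.
Statistics can only go in period 2 to period 3 — holds.
Algebra can't be earlier than period 3 — holds.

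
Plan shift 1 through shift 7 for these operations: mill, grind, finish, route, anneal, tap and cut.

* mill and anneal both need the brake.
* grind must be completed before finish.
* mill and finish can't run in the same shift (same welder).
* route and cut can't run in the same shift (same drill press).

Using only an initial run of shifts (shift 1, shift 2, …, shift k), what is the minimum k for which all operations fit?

The precedence chain requires at least 2 distinct shifts.
2 works (last occupied shift: shift 2): for example route in shift 1; grind in shift 1; anneal in shift 2; cut in shift 2; mill in shift 1; tap in shift 1; finish in shift 2.

2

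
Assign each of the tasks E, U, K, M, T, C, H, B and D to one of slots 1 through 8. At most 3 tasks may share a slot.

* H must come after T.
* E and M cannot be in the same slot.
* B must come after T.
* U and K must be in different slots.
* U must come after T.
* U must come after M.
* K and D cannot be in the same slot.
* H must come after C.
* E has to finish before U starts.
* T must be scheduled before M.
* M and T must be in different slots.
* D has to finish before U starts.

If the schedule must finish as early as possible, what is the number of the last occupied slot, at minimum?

slot 3

The precedence chain requires at least 3 distinct slots.
With at most 3 per slot and 9 tasks, at least 3 slots are needed.
3 works (last occupied slot: 3): for example T=1, U=3, E=1, C=2, D=1, H=3, K=2, M=2, B=3.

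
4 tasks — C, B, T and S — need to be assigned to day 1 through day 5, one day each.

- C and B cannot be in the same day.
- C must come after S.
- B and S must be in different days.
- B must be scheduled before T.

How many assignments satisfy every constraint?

60

Splitting on C: it can be day 2 (3), day 3 (9), day 4 (18), day 5 (30). Listing each branch's schedules as (B, T, S) by day number:
C=day 2: (3,4,1) (3,5,1) (4,5,1) — 3.
C=day 3: (1,2,2) (1,3,2) (1,4,2) (1,5,2) (2,3,1) (2,4,1) (2,5,1) (4,5,1) (4,5,2) — 9.
C=day 4: (1,2,2) (1,2,3) (1,3,2) (1,3,3) (1,4,2) (1,4,3) (1,5,2) (1,5,3) (2,3,1) (2,3,3) (2,4,1) (2,4,3) (2,5,1) (2,5,3) (3,4,1) (3,4,2) (3,5,1) (3,5,2) — 18.
C=day 5: (1,2,2) (1,2,3) (1,2,4) (1,3,2) (1,3,3) (1,3,4) (1,4,2) (1,4,3) (1,4,4) (1,5,2) (1,5,3) (1,5,4) (2,3,1) (2,3,3) (2,3,4) (2,4,1) (2,4,3) (2,4,4) (2,5,1) (2,5,3) (2,5,4) (3,4,1) (3,4,2) (3,4,4) (3,5,1) (3,5,2) (3,5,4) (4,5,1) (4,5,2) (4,5,3) — 30.
Summing: 3 + 9 + 18 + 30 = 60.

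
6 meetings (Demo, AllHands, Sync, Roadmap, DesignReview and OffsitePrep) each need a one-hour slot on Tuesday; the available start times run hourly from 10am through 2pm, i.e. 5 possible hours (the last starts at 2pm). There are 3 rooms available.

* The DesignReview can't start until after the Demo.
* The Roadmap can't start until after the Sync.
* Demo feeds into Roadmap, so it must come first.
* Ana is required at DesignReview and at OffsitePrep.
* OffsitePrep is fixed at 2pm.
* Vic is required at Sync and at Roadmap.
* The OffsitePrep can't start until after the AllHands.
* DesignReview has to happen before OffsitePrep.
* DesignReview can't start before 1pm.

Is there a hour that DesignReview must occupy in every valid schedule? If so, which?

DesignReview's window is 1pm–2pm.
OffsitePrep is fixed at 2pm, and DesignReview can't share a hour with OffsitePrep.
So DesignReview must be 1pm.

1pm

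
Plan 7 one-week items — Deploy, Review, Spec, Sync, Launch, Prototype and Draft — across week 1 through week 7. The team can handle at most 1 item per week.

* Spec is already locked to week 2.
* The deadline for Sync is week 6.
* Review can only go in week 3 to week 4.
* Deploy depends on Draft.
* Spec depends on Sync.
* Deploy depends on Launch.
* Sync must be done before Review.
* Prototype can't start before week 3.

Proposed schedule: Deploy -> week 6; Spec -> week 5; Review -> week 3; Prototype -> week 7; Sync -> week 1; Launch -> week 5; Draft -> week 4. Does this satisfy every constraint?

Spec is already locked to week 2 — violated.
Review can only go in week 3 to week 4 — holds.
Deploy depends on Launch — holds.
Deploy depends on Draft — holds.
The team can handle at most 1 item per week — violated.
Prototype can't start before week 3 — holds.
Sync must be done before Review — holds.
Spec depends on Sync — holds.
The deadline for Sync is week 6 — holds.

Invalid. Spec is already locked to week 2.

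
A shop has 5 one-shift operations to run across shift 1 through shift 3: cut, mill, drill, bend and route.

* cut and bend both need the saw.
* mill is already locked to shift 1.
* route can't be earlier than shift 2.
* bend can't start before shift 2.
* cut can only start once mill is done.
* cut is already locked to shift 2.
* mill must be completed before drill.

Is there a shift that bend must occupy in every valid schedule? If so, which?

bend's window is shift 2–shift 3.
cut is fixed at shift 2, and bend can't share a shift with cut.
So bend must be shift 3.

shift 3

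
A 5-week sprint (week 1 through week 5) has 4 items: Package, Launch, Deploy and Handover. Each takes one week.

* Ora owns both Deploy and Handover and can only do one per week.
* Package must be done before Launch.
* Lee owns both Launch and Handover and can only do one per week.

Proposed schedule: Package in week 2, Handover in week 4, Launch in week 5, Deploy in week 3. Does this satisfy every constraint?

Package must be done before Launch — holds.
Lee owns both Launch and Handover and can only do one per week — holds.
Ora owns both Deploy and Handover and can only do one per week — holds.

Valid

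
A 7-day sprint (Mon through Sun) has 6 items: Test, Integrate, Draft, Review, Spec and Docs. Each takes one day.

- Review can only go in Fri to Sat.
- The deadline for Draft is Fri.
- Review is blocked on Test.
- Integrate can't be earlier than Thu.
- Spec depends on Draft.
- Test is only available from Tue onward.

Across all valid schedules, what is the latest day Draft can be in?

Draft's own window allows nothing later than Fri.
Draft at Fri is achievable: Integrate in Thu, Test in Tue, Draft in Fri, Review in Fri, Spec in Sat, Docs in Mon.

Fri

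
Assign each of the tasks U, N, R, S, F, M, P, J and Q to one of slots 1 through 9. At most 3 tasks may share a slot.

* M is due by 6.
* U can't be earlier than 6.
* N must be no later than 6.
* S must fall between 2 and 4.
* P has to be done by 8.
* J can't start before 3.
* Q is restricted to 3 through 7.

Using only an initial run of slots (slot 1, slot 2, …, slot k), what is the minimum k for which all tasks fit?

6

With at most 3 per slot and 9 tasks, at least 3 slots are needed.
U can't be placed before 6, so the schedule must run through at least slot 6.
6 works (last occupied slot: 6): for example N=1, U=6, M=2, F=1, S=2, Q=3, R=1, J=3, P=2.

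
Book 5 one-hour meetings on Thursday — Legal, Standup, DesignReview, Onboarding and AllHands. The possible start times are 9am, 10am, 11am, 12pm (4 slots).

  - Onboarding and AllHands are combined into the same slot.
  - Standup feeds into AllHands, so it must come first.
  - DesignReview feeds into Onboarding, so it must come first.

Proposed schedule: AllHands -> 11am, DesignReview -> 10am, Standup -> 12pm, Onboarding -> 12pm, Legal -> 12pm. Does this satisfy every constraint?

Standup feeds into AllHands, so it must come first — violated.
Onboarding and AllHands are combined into the same slot — violated.
DesignReview feeds into Onboarding, so it must come first — holds.

No — it violates: Standup feeds into AllHands, so it must come first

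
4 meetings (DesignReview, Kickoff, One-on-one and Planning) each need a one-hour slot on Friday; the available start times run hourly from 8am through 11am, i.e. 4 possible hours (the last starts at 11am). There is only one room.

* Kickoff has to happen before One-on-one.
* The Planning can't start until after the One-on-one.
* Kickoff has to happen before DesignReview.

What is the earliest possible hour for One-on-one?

Precedence pushes One-on-one to at least 9am; downstream work caps One-on-one at 10am.
One-on-one at 9am is achievable: Kickoff -> 8am; One-on-one -> 9am; Planning -> 11am; DesignReview -> 10am.

9am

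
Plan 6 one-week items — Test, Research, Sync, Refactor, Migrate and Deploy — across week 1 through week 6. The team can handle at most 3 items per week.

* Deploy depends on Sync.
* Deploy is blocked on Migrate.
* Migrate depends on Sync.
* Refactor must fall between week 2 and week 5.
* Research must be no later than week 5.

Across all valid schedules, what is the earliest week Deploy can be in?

week 3

Precedence pushes Deploy to at least week 3.
Deploy at week 3 is achievable: Sync=week 1, Test=week 1, Refactor=week 2, Deploy=week 3, Research=week 1, Migrate=week 2.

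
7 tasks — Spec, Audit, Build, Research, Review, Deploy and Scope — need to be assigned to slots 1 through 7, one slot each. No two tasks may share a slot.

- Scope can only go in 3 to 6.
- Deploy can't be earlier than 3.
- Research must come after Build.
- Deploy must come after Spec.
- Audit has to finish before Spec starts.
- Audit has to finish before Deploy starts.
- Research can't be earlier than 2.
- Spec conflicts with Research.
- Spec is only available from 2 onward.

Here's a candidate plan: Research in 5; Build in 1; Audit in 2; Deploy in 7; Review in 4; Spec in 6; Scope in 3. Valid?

Yes

Research can't be earlier than 2 — holds.
Scope can only go in 3 to 6 — holds.
Spec conflicts with Research — holds.
Audit has to finish before Spec starts — holds.
Deploy can't be earlier than 3 — holds.
Spec is only available from 2 onward — holds.
Research must come after Build — holds.
Deploy must come after Spec — holds.
No two tasks may share a slot — holds.
Audit has to finish before Deploy starts — holds.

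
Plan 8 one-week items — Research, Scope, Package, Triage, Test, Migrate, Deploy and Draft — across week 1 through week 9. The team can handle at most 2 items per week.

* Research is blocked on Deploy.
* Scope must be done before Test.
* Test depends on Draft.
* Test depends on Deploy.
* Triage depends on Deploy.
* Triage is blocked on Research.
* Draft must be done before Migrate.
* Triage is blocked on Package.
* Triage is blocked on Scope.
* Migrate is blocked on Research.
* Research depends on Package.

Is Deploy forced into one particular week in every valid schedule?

Deploy can be week 1 (e.g. Triage -> week 3, Test -> week 4, Package -> week 1, Draft -> week 3, Migrate -> week 4, Research -> week 2, Deploy -> week 1, Scope -> week 2) or week 2 (e.g. Deploy=week 2, Triage=week 4, Test=week 3, Package=week 1, Research=week 3, Migrate=week 4, Scope=week 1, Draft=week 2).

No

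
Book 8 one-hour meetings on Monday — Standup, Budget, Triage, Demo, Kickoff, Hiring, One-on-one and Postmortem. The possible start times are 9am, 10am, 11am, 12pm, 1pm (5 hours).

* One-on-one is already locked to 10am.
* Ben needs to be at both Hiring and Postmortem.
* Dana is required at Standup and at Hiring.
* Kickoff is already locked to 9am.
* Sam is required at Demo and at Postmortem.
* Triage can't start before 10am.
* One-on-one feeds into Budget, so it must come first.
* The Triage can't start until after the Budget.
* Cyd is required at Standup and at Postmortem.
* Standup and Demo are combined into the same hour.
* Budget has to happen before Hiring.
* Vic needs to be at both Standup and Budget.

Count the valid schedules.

45

Splitting on Standup: it can be 9am (15), 10am (15), 11am (3), 12pm (6), 1pm (6). Listing each branch's schedules as (Budget, Triage, Demo, Kickoff, Hiring, One-on-one, Postmortem):
Standup=9am: (11am,12pm,9am,9am,12pm,10am,10am) (11am,12pm,9am,9am,12pm,10am,11am) (11am,12pm,9am,9am,12pm,10am,1pm) (11am,12pm,9am,9am,1pm,10am,10am) (11am,12pm,9am,9am,1pm,10am,11am) (11am,12pm,9am,9am,1pm,10am,12pm) (11am,1pm,9am,9am,12pm,10am,10am) (11am,1pm,9am,9am,12pm,10am,11am) (11am,1pm,9am,9am,12pm,10am,1pm) (11am,1pm,9am,9am,1pm,10am,10am) (11am,1pm,9am,9am,1pm,10am,11am) (11am,1pm,9am,9am,1pm,10am,12pm) (12pm,1pm,9am,9am,1pm,10am,10am) (12pm,1pm,9am,9am,1pm,10am,11am) (12pm,1pm,9am,9am,1pm,10am,12pm) — 15.
Standup=10am: (11am,12pm,10am,9am,12pm,10am,9am) (11am,12pm,10am,9am,12pm,10am,11am) (11am,12pm,10am,9am,12pm,10am,1pm) (11am,12pm,10am,9am,1pm,10am,9am) (11am,12pm,10am,9am,1pm,10am,11am) (11am,12pm,10am,9am,1pm,10am,12pm) (11am,1pm,10am,9am,12pm,10am,9am) (11am,1pm,10am,9am,12pm,10am,11am) (11am,1pm,10am,9am,12pm,10am,1pm) (11am,1pm,10am,9am,1pm,10am,9am) (11am,1pm,10am,9am,1pm,10am,11am) (11am,1pm,10am,9am,1pm,10am,12pm) (12pm,1pm,10am,9am,1pm,10am,9am) (12pm,1pm,10am,9am,1pm,10am,11am) (12pm,1pm,10am,9am,1pm,10am,12pm) — 15.
Standup=11am: (12pm,1pm,11am,9am,1pm,10am,9am) (12pm,1pm,11am,9am,1pm,10am,10am) (12pm,1pm,11am,9am,1pm,10am,12pm) — 3.
Standup=12pm: (11am,12pm,12pm,9am,1pm,10am,9am) (11am,12pm,12pm,9am,1pm,10am,10am) (11am,12pm,12pm,9am,1pm,10am,11am) (11am,1pm,12pm,9am,1pm,10am,9am) (11am,1pm,12pm,9am,1pm,10am,10am) (11am,1pm,12pm,9am,1pm,10am,11am) — 6.
Standup=1pm: (11am,12pm,1pm,9am,12pm,10am,9am) (11am,12pm,1pm,9am,12pm,10am,10am) (11am,12pm,1pm,9am,12pm,10am,11am) (11am,1pm,1pm,9am,12pm,10am,9am) (11am,1pm,1pm,9am,12pm,10am,10am) (11am,1pm,1pm,9am,12pm,10am,11am) — 6.
Summing: 15 + 15 + 3 + 6 + 6 = 45.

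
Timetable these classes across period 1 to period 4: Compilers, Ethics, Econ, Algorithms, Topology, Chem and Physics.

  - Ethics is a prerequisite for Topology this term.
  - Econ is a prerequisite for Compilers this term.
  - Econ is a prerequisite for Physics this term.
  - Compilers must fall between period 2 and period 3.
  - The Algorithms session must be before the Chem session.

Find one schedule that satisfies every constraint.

Algorithms=period 1, Econ=period 1, Compilers=period 2, Topology=period 2, Chem=period 2, Ethics=period 1, Physics=period 2

Checking: Algorithms(period 1) before Chem(period 2); Econ(period 1) before Physics(period 2); Econ(period 1) before Compilers(period 2); Ethics(period 1) before Topology(period 2); Compilers=period 2 in [period 2,period 3].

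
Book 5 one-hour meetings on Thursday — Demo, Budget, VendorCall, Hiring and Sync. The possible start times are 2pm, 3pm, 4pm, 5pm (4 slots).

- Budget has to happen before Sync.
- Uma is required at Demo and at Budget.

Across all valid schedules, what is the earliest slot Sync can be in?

3pm

Precedence pushes Sync to at least 3pm.
Sync at 3pm is achievable: Hiring -> 2pm, Sync -> 3pm, Demo -> 3pm, Budget -> 2pm, VendorCall -> 2pm.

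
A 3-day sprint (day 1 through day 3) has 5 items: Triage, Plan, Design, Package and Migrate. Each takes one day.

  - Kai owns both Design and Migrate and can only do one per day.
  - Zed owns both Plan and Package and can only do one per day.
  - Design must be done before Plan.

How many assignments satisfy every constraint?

Splitting on Triage: it can be day 1 (12), day 2 (12), day 3 (12). Listing each branch's schedules as (Plan, Design, Package, Migrate) by day number:
Triage=day 1: (2,1,1,2) (2,1,1,3) (2,1,3,2) (2,1,3,3) (3,1,1,2) (3,1,1,3) (3,1,2,2) (3,1,2,3) (3,2,1,1) (3,2,1,3) (3,2,2,1) (3,2,2,3) — 12.
Triage=day 2: (2,1,1,2) (2,1,1,3) (2,1,3,2) (2,1,3,3) (3,1,1,2) (3,1,1,3) (3,1,2,2) (3,1,2,3) (3,2,1,1) (3,2,1,3) (3,2,2,1) (3,2,2,3) — 12.
Triage=day 3: (2,1,1,2) (2,1,1,3) (2,1,3,2) (2,1,3,3) (3,1,1,2) (3,1,1,3) (3,1,2,2) (3,1,2,3) (3,2,1,1) (3,2,1,3) (3,2,2,1) (3,2,2,3) — 12.
Summing: 12 + 12 + 12 = 36.

36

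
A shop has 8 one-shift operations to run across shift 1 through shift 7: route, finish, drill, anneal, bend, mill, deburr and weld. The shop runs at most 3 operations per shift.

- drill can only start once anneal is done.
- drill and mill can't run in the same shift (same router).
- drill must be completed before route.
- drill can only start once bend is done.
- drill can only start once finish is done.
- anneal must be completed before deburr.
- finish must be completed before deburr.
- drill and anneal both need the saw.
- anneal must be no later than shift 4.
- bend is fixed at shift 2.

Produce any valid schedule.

drill -> shift 3, route -> shift 4, weld -> shift 2, deburr -> shift 2, anneal -> shift 1, bend -> shift 2, finish -> shift 1, mill -> shift 1

Checking: finish(shift 1) before deburr(shift 2); drill(shift 3) before route(shift 4); bend(shift 2) before drill(shift 3); anneal(shift 1) before drill(shift 3); anneal(shift 1) before deburr(shift 2); finish(shift 1) before drill(shift 3); drill(shift 3) != anneal(shift 1); drill(shift 3) != mill(shift 1); bend=shift 2 in [shift 2,shift 2]; anneal=shift 1 in [shift 1,shift 4]; max 3 per shift (cap 3).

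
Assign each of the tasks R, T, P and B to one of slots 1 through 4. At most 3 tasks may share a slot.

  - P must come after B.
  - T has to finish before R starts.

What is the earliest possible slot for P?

2

Precedence pushes P to at least 2.
P at 2 is achievable: T=1; P=2; R=2; B=1.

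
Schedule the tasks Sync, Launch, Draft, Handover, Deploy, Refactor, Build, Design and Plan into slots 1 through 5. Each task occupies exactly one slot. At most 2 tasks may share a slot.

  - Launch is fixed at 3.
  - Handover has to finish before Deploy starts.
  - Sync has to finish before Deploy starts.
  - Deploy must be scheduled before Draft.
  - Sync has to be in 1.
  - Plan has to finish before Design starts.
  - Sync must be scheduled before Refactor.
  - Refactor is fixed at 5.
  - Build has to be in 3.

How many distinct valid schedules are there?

Splitting on Draft: it can be 4 (3), 5 (5). Listing each branch's schedules as (Sync, Launch, Handover, Deploy, Refactor, Build, Design, Plan):
Draft=4: (1,3,1,2,5,3,4,2) (1,3,1,2,5,3,5,2) (1,3,1,2,5,3,5,4) — 3.
Draft=5: (1,3,1,2,5,3,4,2) (1,3,1,4,5,3,4,2) (1,3,2,4,5,3,2,1) (1,3,2,4,5,3,4,1) (1,3,2,4,5,3,4,2) — 5.
Summing: 3 + 5 = 8.

8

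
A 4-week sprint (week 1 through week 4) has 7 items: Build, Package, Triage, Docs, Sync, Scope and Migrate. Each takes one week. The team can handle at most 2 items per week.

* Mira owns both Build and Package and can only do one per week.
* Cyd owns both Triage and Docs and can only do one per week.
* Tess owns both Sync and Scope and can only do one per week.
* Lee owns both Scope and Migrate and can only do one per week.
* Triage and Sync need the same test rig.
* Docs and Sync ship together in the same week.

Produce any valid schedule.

Package -> week 2, Scope -> week 2, Docs -> week 3, Triage -> week 1, Sync -> week 3, Migrate -> week 4, Build -> week 1

Checking: Triage(week 1) != Sync(week 3); Sync(week 3) != Scope(week 2); Scope(week 2) != Migrate(week 4); Build(week 1) != Package(week 2); Triage(week 1) != Docs(week 3); Docs = Sync = week 3; max 2 per week (cap 2).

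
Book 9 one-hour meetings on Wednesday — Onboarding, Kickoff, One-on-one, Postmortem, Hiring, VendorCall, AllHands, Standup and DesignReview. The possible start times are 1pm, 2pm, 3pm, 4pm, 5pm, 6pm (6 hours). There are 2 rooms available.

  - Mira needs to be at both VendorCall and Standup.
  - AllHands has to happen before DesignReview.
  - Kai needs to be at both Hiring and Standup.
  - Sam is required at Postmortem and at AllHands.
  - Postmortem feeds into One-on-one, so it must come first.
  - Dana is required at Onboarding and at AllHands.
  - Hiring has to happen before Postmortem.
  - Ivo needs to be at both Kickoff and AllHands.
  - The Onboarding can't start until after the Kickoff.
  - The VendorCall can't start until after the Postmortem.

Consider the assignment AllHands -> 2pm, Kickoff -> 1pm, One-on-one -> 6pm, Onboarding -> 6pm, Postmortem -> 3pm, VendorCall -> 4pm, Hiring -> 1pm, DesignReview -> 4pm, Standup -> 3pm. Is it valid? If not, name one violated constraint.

AllHands has to happen before DesignReview — holds.
The Onboarding can't start until after the Kickoff — holds.
Sam is required at Postmortem and at AllHands — holds.
Kai needs to be at both Hiring and Standup — holds.
The VendorCall can't start until after the Postmortem — holds.
There are 2 rooms available — holds.
Postmortem feeds into One-on-one, so it must come first — holds.
Mira needs to be at both VendorCall and Standup — holds.
Dana is required at Onboarding and at AllHands — holds.
Ivo needs to be at both Kickoff and AllHands — holds.
Hiring has to happen before Postmortem — holds.

Yes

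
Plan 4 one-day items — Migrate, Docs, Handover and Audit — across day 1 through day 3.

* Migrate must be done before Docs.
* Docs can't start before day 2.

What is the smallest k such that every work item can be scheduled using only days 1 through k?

The precedence chain requires at least 2 distinct days.
2 works (last occupied day: day 2): for example Handover -> day 1, Audit -> day 1, Docs -> day 2, Migrate -> day 1.

2 days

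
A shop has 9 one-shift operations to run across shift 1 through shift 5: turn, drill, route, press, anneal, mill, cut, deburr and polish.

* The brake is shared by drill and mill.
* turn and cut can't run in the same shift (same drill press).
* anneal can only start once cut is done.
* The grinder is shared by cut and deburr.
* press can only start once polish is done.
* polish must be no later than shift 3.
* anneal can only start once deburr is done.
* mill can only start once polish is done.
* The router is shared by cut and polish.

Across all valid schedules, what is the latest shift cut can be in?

Downstream work caps cut at shift 4.
cut at shift 4 is achievable: mill=shift 2, cut=shift 4, deburr=shift 1, route=shift 1, press=shift 2, turn=shift 1, polish=shift 1, anneal=shift 5, drill=shift 1.

shift 4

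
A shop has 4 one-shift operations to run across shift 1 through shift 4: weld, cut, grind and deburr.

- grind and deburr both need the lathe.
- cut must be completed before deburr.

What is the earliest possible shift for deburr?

shift 2

Precedence pushes deburr to at least shift 2.
deburr at shift 2 is achievable: weld -> shift 1; cut -> shift 1; grind -> shift 1; deburr -> shift 2.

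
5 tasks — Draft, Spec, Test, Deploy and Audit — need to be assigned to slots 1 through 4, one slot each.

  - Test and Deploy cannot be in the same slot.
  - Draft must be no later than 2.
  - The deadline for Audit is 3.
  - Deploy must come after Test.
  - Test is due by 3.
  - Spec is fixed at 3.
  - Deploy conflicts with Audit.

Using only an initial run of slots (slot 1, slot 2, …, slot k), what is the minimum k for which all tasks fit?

3 slots

The precedence chain requires at least 2 distinct slots.
Spec can't be placed before 3, so the schedule must run through at least slot 3.
3 works (last occupied slot: 3): for example Spec=3, Test=1, Audit=1, Deploy=2, Draft=1.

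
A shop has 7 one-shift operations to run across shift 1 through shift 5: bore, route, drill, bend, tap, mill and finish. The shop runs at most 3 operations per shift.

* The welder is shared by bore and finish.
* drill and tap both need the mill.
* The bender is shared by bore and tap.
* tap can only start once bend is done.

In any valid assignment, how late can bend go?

Downstream work caps bend at shift 4.
bend at shift 4 is achievable: drill -> shift 1; bore -> shift 1; tap -> shift 5; mill -> shift 2; route -> shift 1; finish -> shift 2; bend -> shift 4.

shift 4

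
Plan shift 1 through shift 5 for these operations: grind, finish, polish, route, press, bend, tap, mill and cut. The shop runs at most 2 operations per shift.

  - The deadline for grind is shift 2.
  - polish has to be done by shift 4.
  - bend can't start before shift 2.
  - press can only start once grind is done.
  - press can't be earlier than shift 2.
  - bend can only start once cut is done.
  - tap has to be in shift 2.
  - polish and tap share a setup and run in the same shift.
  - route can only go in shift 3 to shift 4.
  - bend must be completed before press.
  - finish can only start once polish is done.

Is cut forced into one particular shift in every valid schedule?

No

cut can be shift 1 (e.g. mill -> shift 5, finish -> shift 4, tap -> shift 2, route -> shift 3, bend -> shift 3, polish -> shift 2, cut -> shift 1, press -> shift 4, grind -> shift 1) or shift 3 (e.g. tap=shift 2; grind=shift 1; mill=shift 1; cut=shift 3; press=shift 5; route=shift 3; bend=shift 4; finish=shift 4; polish=shift 2).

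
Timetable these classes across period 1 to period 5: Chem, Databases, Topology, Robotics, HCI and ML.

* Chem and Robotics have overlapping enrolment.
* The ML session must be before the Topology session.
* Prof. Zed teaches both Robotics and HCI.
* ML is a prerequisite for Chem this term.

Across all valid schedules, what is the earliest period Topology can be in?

Precedence pushes Topology to at least period 2.
Topology at period 2 is achievable: HCI -> period 2, Robotics -> period 1, Chem -> period 2, Databases -> period 1, ML -> period 1, Topology -> period 2.

period 2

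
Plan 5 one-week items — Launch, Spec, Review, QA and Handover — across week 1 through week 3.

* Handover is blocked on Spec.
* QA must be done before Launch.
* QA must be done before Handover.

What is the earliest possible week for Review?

Review at week 1 is achievable: Launch in week 2; Spec in week 1; Review in week 1; Handover in week 2; QA in week 1.

week 1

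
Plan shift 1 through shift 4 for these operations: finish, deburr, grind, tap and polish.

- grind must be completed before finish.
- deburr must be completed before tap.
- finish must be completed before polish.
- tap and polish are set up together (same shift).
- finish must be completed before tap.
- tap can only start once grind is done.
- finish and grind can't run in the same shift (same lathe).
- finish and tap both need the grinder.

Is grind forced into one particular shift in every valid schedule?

No

grind can be shift 1 (e.g. tap=shift 3, finish=shift 2, polish=shift 3, deburr=shift 1, grind=shift 1) or shift 2 (e.g. finish -> shift 3, tap -> shift 4, grind -> shift 2, polish -> shift 4, deburr -> shift 1).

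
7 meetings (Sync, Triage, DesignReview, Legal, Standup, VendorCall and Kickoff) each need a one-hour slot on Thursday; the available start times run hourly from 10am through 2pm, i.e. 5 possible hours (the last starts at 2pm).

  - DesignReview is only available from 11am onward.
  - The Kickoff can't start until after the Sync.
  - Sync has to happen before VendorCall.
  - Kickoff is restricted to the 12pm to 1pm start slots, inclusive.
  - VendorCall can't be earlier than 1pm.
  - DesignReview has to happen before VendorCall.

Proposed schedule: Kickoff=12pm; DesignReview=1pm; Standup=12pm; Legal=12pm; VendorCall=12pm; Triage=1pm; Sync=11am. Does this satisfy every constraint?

Invalid. DesignReview has to happen before VendorCall.

Kickoff is restricted to the 12pm to 1pm start slots, inclusive — holds.
The Kickoff can't start until after the Sync — holds.
VendorCall can't be earlier than 1pm — violated.
Sync has to happen before VendorCall — holds.
DesignReview has to happen before VendorCall — violated.
DesignReview is only available from 11am onward — holds.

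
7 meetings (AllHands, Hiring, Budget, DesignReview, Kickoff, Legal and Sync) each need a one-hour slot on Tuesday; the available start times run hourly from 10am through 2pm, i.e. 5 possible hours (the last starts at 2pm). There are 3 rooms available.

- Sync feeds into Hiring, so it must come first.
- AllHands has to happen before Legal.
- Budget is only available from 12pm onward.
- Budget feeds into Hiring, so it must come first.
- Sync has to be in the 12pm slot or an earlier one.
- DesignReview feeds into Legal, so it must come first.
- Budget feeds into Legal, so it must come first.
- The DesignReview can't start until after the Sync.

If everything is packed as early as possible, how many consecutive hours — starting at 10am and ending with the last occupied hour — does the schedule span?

4 hours

The precedence chain requires at least 3 distinct hours.
With at most 3 per hour and 7 meetings, at least 3 hours are needed.
Propagating the time windows through the other constraints, Hiring can't land before 1pm — that is hour 4 counting from 10am — so the schedule must run through at least 4 hours.
4 works (last occupied hour: 1pm): for example DesignReview=11am; AllHands=10am; Hiring=1pm; Legal=1pm; Sync=10am; Kickoff=10am; Budget=12pm.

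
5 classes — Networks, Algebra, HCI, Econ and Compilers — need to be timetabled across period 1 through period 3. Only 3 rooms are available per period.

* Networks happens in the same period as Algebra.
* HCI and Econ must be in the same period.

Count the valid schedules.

18

Splitting on Networks: it can be period 1 (6), period 2 (6), period 3 (6). Listing each branch's schedules as (Algebra, HCI, Econ, Compilers) by period number:
Networks=period 1: (1,2,2,1) (1,2,2,2) (1,2,2,3) (1,3,3,1) (1,3,3,2) (1,3,3,3) — 6.
Networks=period 2: (2,1,1,1) (2,1,1,2) (2,1,1,3) (2,3,3,1) (2,3,3,2) (2,3,3,3) — 6.
Networks=period 3: (3,1,1,1) (3,1,1,2) (3,1,1,3) (3,2,2,1) (3,2,2,2) (3,2,2,3) — 6.
Summing: 6 + 6 + 6 = 18.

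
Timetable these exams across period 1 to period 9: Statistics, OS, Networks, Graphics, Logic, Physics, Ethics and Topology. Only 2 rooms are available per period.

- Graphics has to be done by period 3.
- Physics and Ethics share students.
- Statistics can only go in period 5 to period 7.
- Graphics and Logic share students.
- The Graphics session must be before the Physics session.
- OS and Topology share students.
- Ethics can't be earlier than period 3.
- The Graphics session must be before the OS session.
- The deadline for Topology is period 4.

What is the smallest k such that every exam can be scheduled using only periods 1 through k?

The precedence chain requires at least 2 distinct periods.
With at most 2 per period and 8 exams, at least 4 periods are needed.
Statistics can't be placed before period 5, so the schedule must run through at least period 5.
5 works (last occupied period: period 5): for example Statistics -> period 5, OS -> period 2, Ethics -> period 3, Networks -> period 3, Graphics -> period 1, Logic -> period 4, Topology -> period 1, Physics -> period 2.

5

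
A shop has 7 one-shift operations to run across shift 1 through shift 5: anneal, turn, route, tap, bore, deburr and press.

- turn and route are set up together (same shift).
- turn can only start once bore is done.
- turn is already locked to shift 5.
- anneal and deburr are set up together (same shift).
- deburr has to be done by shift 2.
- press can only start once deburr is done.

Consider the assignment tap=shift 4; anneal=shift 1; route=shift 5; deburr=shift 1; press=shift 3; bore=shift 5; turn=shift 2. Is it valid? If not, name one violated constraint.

turn and route are set up together (same shift) — violated.
turn is already locked to shift 5 — violated.
press can only start once deburr is done — holds.
deburr has to be done by shift 2 — holds.
anneal and deburr are set up together (same shift) — holds.
turn can only start once bore is done — violated.

No — it violates: turn can only start once bore is done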